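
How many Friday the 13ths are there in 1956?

The 13th falls on a Friday when the month's 13th has weekday Fri.
Jan 13 is Fri ✓; Feb 13 is Mon; Mar 13 is Tue; Apr 13 is Fri ✓; May 13 is Sun; Jun 13 is Wed; Jul 13 is Fri ✓; Aug 13 is Mon; Sep 13 is Thu; Oct 13 is Sat; Nov 13 is Tue; Dec 13 is Thu.
Friday the 13ths: Jan, Apr, Jul.

3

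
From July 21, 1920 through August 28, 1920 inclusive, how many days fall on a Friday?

6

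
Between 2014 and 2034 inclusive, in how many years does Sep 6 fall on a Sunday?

3

Day of week of September 6 in each year:
2014: Sat, 2015: Sun ✓, 2016: Tue, 2017: Wed, 2018: Thu, 2019: Fri, 2020: Sun ✓, 2021: Mon, 2022: Tue, 2023: Wed, 2024: Fri, 2025: Sat, 2026: Sun ✓, 2027: Mon, 2028: Wed, 2029: Thu, 2030: Fri, 2031: Sat, 2032: Mon, 2033: Tue, 2034: Wed
Sundays: 2015, 2020, 2026.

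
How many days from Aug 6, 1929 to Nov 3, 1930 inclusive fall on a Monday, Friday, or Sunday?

195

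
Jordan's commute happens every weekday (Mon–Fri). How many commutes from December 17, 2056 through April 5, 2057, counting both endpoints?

79 weekdays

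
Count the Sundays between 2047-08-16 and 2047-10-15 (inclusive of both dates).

9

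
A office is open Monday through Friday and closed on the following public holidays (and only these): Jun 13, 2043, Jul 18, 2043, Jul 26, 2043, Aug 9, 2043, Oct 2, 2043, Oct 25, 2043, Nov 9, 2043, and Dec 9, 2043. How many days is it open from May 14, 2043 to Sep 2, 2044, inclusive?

339

May 14, 2043 is a Thursday.
The range spans 478 days (inclusive of both endpoints).
478 = 7 × 68 + 2, so there are 68 full weeks plus 2 extra days.
Each full week contributes 5 weekdays (Mon–Fri): 68 × 5 = 340.
The 2 extra days are Thursday, Friday — 2 of them qualify.
Total: 340 + 2 = 342.
Holidays: Jun 13, 2043 (Sat); Jul 18, 2043 (Sat); Jul 26, 2043 (Sun); Aug 9, 2043 (Sun); Oct 2, 2043 (Fri); Oct 25, 2043 (Sun); Nov 9, 2043 (Mon); Dec 9, 2043 (Wed).
3 of the 8 holidays fall on weekdays; the rest are weekends and were already excluded.
Business days: 342 − 3 = 339.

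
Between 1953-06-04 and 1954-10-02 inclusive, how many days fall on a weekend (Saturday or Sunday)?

1953-06-04 is a Thursday.
That's 486 days from start to end, counting both.
486 = 7 × 69 + 3, so there are 69 full weeks plus 3 extra days.
Each full week contributes 2 weekend days (Sat, Sun): 69 × 2 = 138.
The 3 extra days are Thu, Fri, Sat — 1 of them qualifies.
Total: 138 + 1 = 139.

139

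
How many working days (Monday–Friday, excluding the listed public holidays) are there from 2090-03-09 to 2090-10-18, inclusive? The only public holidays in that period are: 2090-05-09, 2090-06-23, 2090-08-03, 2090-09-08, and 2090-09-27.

155

2090-03-09 is a Thursday.
The range spans 224 days (inclusive of both endpoints).
224 = 7 × 32, so the span is exactly 32 full weeks.
Each full week contributes 5 weekdays (Mon–Fri): 32 × 5 = 160.
Total: 160.
Holidays: 2090-05-09 (Tue); 2090-06-23 (Fri); 2090-08-03 (Thu); 2090-09-08 (Fri); 2090-09-27 (Wed).
All 5 holidays fall on weekdays, so subtract 5.
Business days: 160 − 5 = 155.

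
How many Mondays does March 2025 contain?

2025-03-01 is a Saturday.
From 2025-03-01 to 2025-03-31 is 31 days inclusive.
31 = 7 × 4 + 3, so there are 4 full weeks plus 3 extra days.
Each full week contributes one Monday: 4 so far.
The 3 extra days are Saturday, Sunday, Monday — 1 of them qualifies.
Total: 4 + 1 = 5.

5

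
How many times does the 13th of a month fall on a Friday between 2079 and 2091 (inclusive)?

22

Friday-the-13ths by year:
2079: Jan, Oct
2080: Sep, Dec
2081: Jun
2082: Feb, Mar, Nov
2083: Aug
2084: Oct
2085: Apr, Jul
2086: Sep, Dec
2087: Jun
2088: Feb, Aug
2089: May
2090: Jan, Oct
2091: Apr, Jul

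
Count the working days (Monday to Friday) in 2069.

January 1, 2069 is a Tuesday.
The range spans 365 days (inclusive of both endpoints).
365 = 7 × 52 + 1, so there are 52 full weeks plus 1 extra day.
Each full week contributes 5 weekdays (Mon–Fri): 52 × 5 = 260.
The 1 extra day is Tue — 1 of them qualifies.
Total: 260 + 1 = 261.

261 weekdays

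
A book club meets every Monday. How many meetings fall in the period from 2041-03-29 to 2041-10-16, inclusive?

2041-03-29 is a Friday.
The range spans 202 days (inclusive of both endpoints).
202 = 7 × 28 + 6, so there are 28 full weeks plus 6 extra days.
Each full week contributes one Monday: 28 so far.
The 6 extra days are Fri, Sat, Sun, Mon, Tue, Wed — 1 of them qualifies.
Total: 28 + 1 = 29.

29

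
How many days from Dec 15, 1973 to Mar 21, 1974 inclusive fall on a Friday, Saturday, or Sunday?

41

Dec 15, 1973 is a Saturday.
That's 97 days from start to end, counting both.
97 = 7 × 13 + 6, so there are 13 full weeks plus 6 extra days.
Each full week contributes 3 days from the set (Fri, Sat, Sun): 13 × 3 = 39.
The 6 extra days are Sat, Sun, Mon, Tue, Wed, Thu — 2 of them qualify.
Total: 39 + 2 = 41.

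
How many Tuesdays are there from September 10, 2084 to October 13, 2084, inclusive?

September 10, 2084 is a Sunday.
From September 10, 2084 to October 13, 2084 is 34 days inclusive.
34 = 7 × 4 + 6, so there are 4 full weeks plus 6 extra days.
Each full week contributes one Tuesday: 4 so far.
The 6 extra days are Sunday, Monday, Tuesday, Wednesday, Thursday, Friday — 1 of them qualifies.
Total: 4 + 1 = 5.

5 Tuesdays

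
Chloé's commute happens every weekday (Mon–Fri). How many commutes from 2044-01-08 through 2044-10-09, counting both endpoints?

2044-01-08 is a Friday.
The range spans 276 days (inclusive of both endpoints).
276 = 7 × 39 + 3, so there are 39 full weeks plus 3 extra days.
Each full week contributes 5 weekdays (Mon–Fri): 39 × 5 = 195.
The 3 extra days are Friday, Saturday, Sunday — 1 of them qualifies.
Total: 195 + 1 = 196.

196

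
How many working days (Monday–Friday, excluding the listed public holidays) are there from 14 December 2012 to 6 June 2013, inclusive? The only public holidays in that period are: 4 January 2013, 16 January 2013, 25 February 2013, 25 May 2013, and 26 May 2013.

14 December 2012 is a Friday.
That's 175 days from start to end, counting both.
175 = 7 × 25, so the span is exactly 25 full weeks.
Each full week contributes 5 weekdays (Mon–Fri): 25 × 5 = 125.
Total: 125.
Holidays: 4 January 2013 (Fri); 16 January 2013 (Wed); 25 February 2013 (Mon); 25 May 2013 (Sat); 26 May 2013 (Sun).
3 of the 5 holidays fall on weekdays; the rest are weekends and were already excluded.
Business days: 125 − 3 = 122.

122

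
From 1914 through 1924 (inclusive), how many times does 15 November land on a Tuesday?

1

Day of week of November 15 in each year:
1914: Sun, 1915: Mon, 1916: Wed, 1917: Thu, 1918: Fri, 1919: Sat, 1920: Mon, 1921: Tue ✓, 1922: Wed, 1923: Thu, 1924: Sat
Tuesdays: 1921.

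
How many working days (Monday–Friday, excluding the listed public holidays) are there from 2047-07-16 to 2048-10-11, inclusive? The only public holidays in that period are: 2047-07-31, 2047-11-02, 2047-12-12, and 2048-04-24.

321 working days

2047-07-16 is a Tuesday.
From 2047-07-16 to 2048-10-11 is 454 days inclusive.
454 = 7 × 64 + 6, so there are 64 full weeks plus 6 extra days.
Each full week contributes 5 weekdays (Mon–Fri): 64 × 5 = 320.
The 6 extra days are Tue, Wed, Thu, Fri, Sat, Sun — 4 of them qualify.
Total: 320 + 4 = 324.
Holidays: 2047-07-31 (Wed); 2047-11-02 (Sat); 2047-12-12 (Thu); 2048-04-24 (Fri).
3 of the 4 holidays fall on weekdays; the rest are weekends and were already excluded.
Business days: 324 − 3 = 321.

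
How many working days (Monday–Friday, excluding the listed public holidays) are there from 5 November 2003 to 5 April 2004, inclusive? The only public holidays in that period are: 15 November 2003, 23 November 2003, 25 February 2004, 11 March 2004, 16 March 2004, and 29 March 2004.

5 November 2003 is a Wednesday.
That's 153 days from start to end, counting both.
153 = 7 × 21 + 6, so there are 21 full weeks plus 6 extra days.
Each full week contributes 5 weekdays (Mon–Fri): 21 × 5 = 105.
The 6 extra days are Wed, Thu, Fri, Sat, Sun, Mon — 4 of them qualify.
Total: 105 + 4 = 109.
Holidays: 15 November 2003 (Sat); 23 November 2003 (Sun); 25 February 2004 (Wed); 11 March 2004 (Thu); 16 March 2004 (Tue); 29 March 2004 (Mon).
4 of the 6 holidays fall on weekdays; the rest are weekends and were already excluded.
Business days: 109 − 4 = 105.

105 working days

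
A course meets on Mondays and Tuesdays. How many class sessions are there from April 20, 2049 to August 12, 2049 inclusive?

April 20, 2049 is a Tuesday.
That's 115 days from start to end, counting both.
115 = 7 × 16 + 3, so there are 16 full weeks plus 3 extra days.
Each full week contributes 2 days from the set (Mon, Tue): 16 × 2 = 32.
The 3 extra days are Tuesday, Wednesday, Thursday — 1 of them qualifies.
Total: 32 + 1 = 33.

33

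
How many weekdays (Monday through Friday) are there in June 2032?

22 weekdays

Jun 1, 2032 is a Tuesday.
From Jun 1, 2032 to Jun 30, 2032 is 30 days inclusive.
30 = 7 × 4 + 2, so there are 4 full weeks plus 2 extra days.
Each full week contributes 5 weekdays (Mon–Fri): 4 × 5 = 20.
The 2 extra days are Tue, Wed — 2 of them qualify.
Total: 20 + 2 = 22.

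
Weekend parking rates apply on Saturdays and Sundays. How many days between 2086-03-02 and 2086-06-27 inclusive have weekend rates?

34

2086-03-02 is a Saturday.
That's 118 days from start to end, counting both.
118 = 7 × 16 + 6, so there are 16 full weeks plus 6 extra days.
Each full week contributes 2 weekend days (Sat, Sun): 16 × 2 = 32.
The 6 extra days are Sat, Sun, Mon, Tue, Wed, Thu — 2 of them qualify.
Total: 32 + 2 = 34.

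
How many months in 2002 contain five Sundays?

4

A month has five Sundays exactly when Sunday falls within its first (length − 28) days.
Jan: 31 days, starts Tue → 5 of Tue, Wed, Thu
Feb: 28 days, starts Fri → 5 of (none)
Mar: 31 days, starts Fri → 5 of Fri, Sat, Sun ✓
Apr: 30 days, starts Mon → 5 of Mon, Tue
May: 31 days, starts Wed → 5 of Wed, Thu, Fri
Jun: 30 days, starts Sat → 5 of Sat, Sun ✓
Jul: 31 days, starts Mon → 5 of Mon, Tue, Wed
Aug: 31 days, starts Thu → 5 of Thu, Fri, Sat
Sep: 30 days, starts Sun → 5 of Sun, Mon ✓
Oct: 31 days, starts Tue → 5 of Tue, Wed, Thu
Nov: 30 days, starts Fri → 5 of Fri, Sat
Dec: 31 days, starts Sun → 5 of Sun, Mon, Tue ✓
Months with five Sundays: Mar, Jun, Sep, Dec.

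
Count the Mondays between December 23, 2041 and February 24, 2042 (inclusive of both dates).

10 Mondays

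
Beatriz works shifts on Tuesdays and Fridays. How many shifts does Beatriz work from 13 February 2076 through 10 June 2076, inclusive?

34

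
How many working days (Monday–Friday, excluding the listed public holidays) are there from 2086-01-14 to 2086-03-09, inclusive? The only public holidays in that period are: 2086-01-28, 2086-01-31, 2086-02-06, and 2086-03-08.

2086-01-14 is a Monday.
That's 55 days from start to end, counting both.
55 = 7 × 7 + 6, so there are 7 full weeks plus 6 extra days.
Each full week contributes 5 weekdays (Mon–Fri): 7 × 5 = 35.
The 6 extra days are Mon, Tue, Wed, Thu, Fri, Sat — 5 of them qualify.
Total: 35 + 5 = 40.
Holidays: 2086-01-28 (Mon); 2086-01-31 (Thu); 2086-02-06 (Wed); 2086-03-08 (Fri).
All 4 holidays fall on weekdays, so subtract 4.
Business days: 40 − 4 = 36.

36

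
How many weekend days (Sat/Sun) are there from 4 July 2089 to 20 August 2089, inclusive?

13

4 July 2089 is a Monday.
From 4 July 2089 to 20 August 2089 is 48 days inclusive.
48 = 7 × 6 + 6, so there are 6 full weeks plus 6 extra days.
Each full week contributes 2 weekend days (Sat, Sun): 6 × 2 = 12.
The 6 extra days are Mon, Tue, Wed, Thu, Fri, Sat — 1 of them qualifies.
Total: 12 + 1 = 13.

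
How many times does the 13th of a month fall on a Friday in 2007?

2

The 13th falls on a Friday when the month's 13th has weekday Fri.
Jan 13 is Sat; Feb 13 is Tue; Mar 13 is Tue; Apr 13 is Fri ✓; May 13 is Sun; Jun 13 is Wed; Jul 13 is Fri ✓; Aug 13 is Mon; Sep 13 is Thu; Oct 13 is Sat; Nov 13 is Tue; Dec 13 is Thu.
Friday the 13ths: Apr, Jul.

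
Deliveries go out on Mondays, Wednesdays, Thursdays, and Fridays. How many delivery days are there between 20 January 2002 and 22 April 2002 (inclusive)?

20 January 2002 is a Sunday.
From 20 January 2002 to 22 April 2002 is 93 days inclusive.
93 = 7 × 13 + 2, so there are 13 full weeks plus 2 extra days.
Each full week contributes 4 days from the set (Mon, Wed, Thu, Fri): 13 × 4 = 52.
The 2 extra days are Sun, Mon — 1 of them qualifies.
Total: 52 + 1 = 53.

53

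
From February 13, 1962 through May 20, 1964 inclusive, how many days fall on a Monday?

February 13, 1962 is a Tuesday.
The range spans 828 days (inclusive of both endpoints).
828 = 7 × 118 + 2, so there are 118 full weeks plus 2 extra days.
Each full week contributes one Monday: 118 so far.
The 2 extra days are Tue, Wed — none qualify.
Total: 118 + 0 = 118.

118 Mondays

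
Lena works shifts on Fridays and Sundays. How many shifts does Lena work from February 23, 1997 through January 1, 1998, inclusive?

89

February 23, 1997 is a Sunday.
That's 313 days from start to end, counting both.
313 = 7 × 44 + 5, so there are 44 full weeks plus 5 extra days.
Each full week contributes 2 days from the set (Fri, Sun): 44 × 2 = 88.
The 5 extra days are Sun, Mon, Tue, Wed, Thu — 1 of them qualifies.
Total: 88 + 1 = 89.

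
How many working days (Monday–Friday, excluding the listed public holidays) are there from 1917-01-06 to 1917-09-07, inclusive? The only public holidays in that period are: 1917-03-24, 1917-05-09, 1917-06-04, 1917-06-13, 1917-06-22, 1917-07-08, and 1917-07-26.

170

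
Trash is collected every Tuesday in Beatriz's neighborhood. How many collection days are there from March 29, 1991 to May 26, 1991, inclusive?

8 Tuesdays

March 29, 1991 is a Friday.
The range spans 59 days (inclusive of both endpoints).
59 = 7 × 8 + 3, so there are 8 full weeks plus 3 extra days.
Each full week contributes one Tuesday: 8 so far.
The 3 extra days are Fri, Sat, Sun — none qualify.
Total: 8 + 0 = 8.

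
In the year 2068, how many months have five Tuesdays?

4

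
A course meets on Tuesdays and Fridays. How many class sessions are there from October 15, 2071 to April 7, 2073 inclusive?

October 15, 2071 is a Thursday.
From October 15, 2071 to April 7, 2073 is 541 days inclusive.
541 = 7 × 77 + 2, so there are 77 full weeks plus 2 extra days.
Each full week contributes 2 days from the set (Tue, Fri): 77 × 2 = 154.
The 2 extra days are Thursday, Friday — 1 of them qualifies.
Total: 154 + 1 = 155.

155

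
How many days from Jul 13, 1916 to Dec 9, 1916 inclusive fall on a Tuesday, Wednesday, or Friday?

Jul 13, 1916 is a Thursday.
The range spans 150 days (inclusive of both endpoints).
150 = 7 × 21 + 3, so there are 21 full weeks plus 3 extra days.
Each full week contributes 3 days from the set (Tue, Wed, Fri): 21 × 3 = 63.
The 3 extra days are Thu, Fri, Sat — 1 of them qualifies.
Total: 63 + 1 = 64.

64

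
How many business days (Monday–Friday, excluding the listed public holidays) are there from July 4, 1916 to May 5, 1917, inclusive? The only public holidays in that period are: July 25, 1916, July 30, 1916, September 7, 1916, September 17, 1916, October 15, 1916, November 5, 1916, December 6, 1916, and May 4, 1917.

July 4, 1916 is a Tuesday.
From July 4, 1916 to May 5, 1917 is 306 days inclusive.
306 = 7 × 43 + 5, so there are 43 full weeks plus 5 extra days.
Each full week contributes 5 weekdays (Mon–Fri): 43 × 5 = 215.
The 5 extra days are Tuesday, Wednesday, Thursday, Friday, Saturday — 4 of them qualify.
Total: 215 + 4 = 219.
Holidays: July 25, 1916 (Tue); July 30, 1916 (Sun); September 7, 1916 (Thu); September 17, 1916 (Sun); October 15, 1916 (Sun); November 5, 1916 (Sun); December 6, 1916 (Wed); May 4, 1917 (Fri).
4 of the 8 holidays fall on weekdays; the rest are weekends and were already excluded.
Business days: 219 − 4 = 215.

215 business days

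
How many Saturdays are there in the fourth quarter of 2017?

13

Oct 1, 2017 is a Sunday.
The range spans 92 days (inclusive of both endpoints).
92 = 7 × 13 + 1, so there are 13 full weeks plus 1 extra day.
Each full week contributes one Saturday: 13 so far.
The 1 extra day is Sun — none qualify.
Total: 13 + 0 = 13.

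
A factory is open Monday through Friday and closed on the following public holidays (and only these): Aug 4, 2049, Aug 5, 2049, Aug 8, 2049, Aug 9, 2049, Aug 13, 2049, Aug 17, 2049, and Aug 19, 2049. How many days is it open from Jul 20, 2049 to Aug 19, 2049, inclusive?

Jul 20, 2049 is a Tuesday.
The range spans 31 days (inclusive of both endpoints).
31 = 7 × 4 + 3, so there are 4 full weeks plus 3 extra days.
Each full week contributes 5 weekdays (Mon–Fri): 4 × 5 = 20.
The 3 extra days are Tue, Wed, Thu — 3 of them qualify.
Total: 20 + 3 = 23.
Holidays: Aug 4, 2049 (Wed); Aug 5, 2049 (Thu); Aug 8, 2049 (Sun); Aug 9, 2049 (Mon); Aug 13, 2049 (Fri); Aug 17, 2049 (Tue); Aug 19, 2049 (Thu).
6 of the 7 holidays fall on weekdays; the rest are weekends and were already excluded.
Business days: 23 − 6 = 17.

17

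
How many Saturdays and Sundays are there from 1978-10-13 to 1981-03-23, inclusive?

1978-10-13 is a Friday.
The range spans 893 days (inclusive of both endpoints).
893 = 7 × 127 + 4, so there are 127 full weeks plus 4 extra days.
Each full week contributes 2 weekend days (Sat, Sun): 127 × 2 = 254.
The 4 extra days are Fri, Sat, Sun, Mon — 2 of them qualify.
Total: 254 + 2 = 256.

256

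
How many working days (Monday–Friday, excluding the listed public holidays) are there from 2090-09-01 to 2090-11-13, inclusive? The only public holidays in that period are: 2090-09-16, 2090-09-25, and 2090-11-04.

51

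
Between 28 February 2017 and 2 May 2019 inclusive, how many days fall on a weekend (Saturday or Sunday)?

28 February 2017 is a Tuesday.
The range spans 794 days (inclusive of both endpoints).
794 = 7 × 113 + 3, so there are 113 full weeks plus 3 extra days.
Each full week contributes 2 weekend days (Sat, Sun): 113 × 2 = 226.
The 3 extra days are Tuesday, Wednesday, Thursday — none qualify.
Total: 226 + 0 = 226.

226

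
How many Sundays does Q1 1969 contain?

1969-01-01 is a Wednesday.
The range spans 90 days (inclusive of both endpoints).
90 = 7 × 12 + 6, so there are 12 full weeks plus 6 extra days.
Each full week contributes one Sunday: 12 so far.
The 6 extra days are Wednesday, Thursday, Friday, Saturday, Sunday, Monday — 1 of them qualifies.
Total: 12 + 1 = 13.

13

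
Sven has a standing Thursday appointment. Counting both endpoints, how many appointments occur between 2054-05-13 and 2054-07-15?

2054-05-13 is a Wednesday.
The range spans 64 days (inclusive of both endpoints).
64 = 7 × 9 + 1, so there are 9 full weeks plus 1 extra day.
Each full week contributes one Thursday: 9 so far.
The 1 extra day is Wednesday — none qualify.
Total: 9 + 0 = 9.

9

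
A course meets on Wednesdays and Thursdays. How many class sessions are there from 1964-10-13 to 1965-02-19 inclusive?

1964-10-13 is a Tuesday.
From 1964-10-13 to 1965-02-19 is 130 days inclusive.
130 = 7 × 18 + 4, so there are 18 full weeks plus 4 extra days.
Each full week contributes 2 days from the set (Wed, Thu): 18 × 2 = 36.
The 4 extra days are Tue, Wed, Thu, Fri — 2 of them qualify.
Total: 36 + 2 = 38.

38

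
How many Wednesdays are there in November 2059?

4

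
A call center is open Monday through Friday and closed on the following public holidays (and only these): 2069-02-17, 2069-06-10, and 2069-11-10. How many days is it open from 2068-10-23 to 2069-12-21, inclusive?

303 working days

2068-10-23 is a Tuesday.
From 2068-10-23 to 2069-12-21 is 425 days inclusive.
425 = 7 × 60 + 5, so there are 60 full weeks plus 5 extra days.
Each full week contributes 5 weekdays (Mon–Fri): 60 × 5 = 300.
The 5 extra days are Tuesday, Wednesday, Thursday, Friday, Saturday — 4 of them qualify.
Total: 300 + 4 = 304.
Holidays: 2069-02-17 (Sun); 2069-06-10 (Mon); 2069-11-10 (Sun).
1 of the 3 holidays fall on weekdays; the rest are weekends and were already excluded.
Business days: 304 − 1 = 303.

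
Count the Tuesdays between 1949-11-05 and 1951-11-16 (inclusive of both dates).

106

1949-11-05 is a Saturday.
The range spans 742 days (inclusive of both endpoints).
742 = 7 × 106, so the span is exactly 106 full weeks.
Each full week contributes one Tuesday: 106 so far.
Total: 106.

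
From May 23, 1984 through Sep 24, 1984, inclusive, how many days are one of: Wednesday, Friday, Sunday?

54

May 23, 1984 is a Wednesday.
From May 23, 1984 to Sep 24, 1984 is 125 days inclusive.
125 = 7 × 17 + 6, so there are 17 full weeks plus 6 extra days.
Each full week contributes 3 days from the set (Wed, Fri, Sun): 17 × 3 = 51.
The 6 extra days are Wed, Thu, Fri, Sat, Sun, Mon — 3 of them qualify.
Total: 51 + 3 = 54.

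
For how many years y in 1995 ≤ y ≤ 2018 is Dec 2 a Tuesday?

Day of week of December 2 in each year:
1995: Sat, 1996: Mon, 1997: Tue ✓, 1998: Wed, 1999: Thu, 2000: Sat, 2001: Sun, 2002: Mon, 2003: Tue ✓, 2004: Thu, 2005: Fri, 2006: Sat, 2007: Sun, 2008: Tue ✓, 2009: Wed, 2010: Thu, 2011: Fri, 2012: Sun, 2013: Mon, 2014: Tue ✓, 2015: Wed, 2016: Fri, 2017: Sat, 2018: Sun
Tuesdays: 1997, 2003, 2008, 2014.

4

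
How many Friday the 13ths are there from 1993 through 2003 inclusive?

17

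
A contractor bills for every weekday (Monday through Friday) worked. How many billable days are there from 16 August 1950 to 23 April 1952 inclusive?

16 August 1950 is a Wednesday.
From 16 August 1950 to 23 April 1952 is 617 days inclusive.
617 = 7 × 88 + 1, so there are 88 full weeks plus 1 extra day.
Each full week contributes 5 weekdays (Mon–Fri): 88 × 5 = 440.
The 1 extra day is Wednesday — 1 of them qualifies.
Total: 440 + 1 = 441.

441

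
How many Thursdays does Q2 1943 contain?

13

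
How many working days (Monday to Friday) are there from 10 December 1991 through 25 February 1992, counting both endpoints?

56

10 December 1991 is a Tuesday.
That's 78 days from start to end, counting both.
78 = 7 × 11 + 1, so there are 11 full weeks plus 1 extra day.
Each full week contributes 5 weekdays (Mon–Fri): 11 × 5 = 55.
The 1 extra day is Tue — 1 of them qualifies.
Total: 55 + 1 = 56.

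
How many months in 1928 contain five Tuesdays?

4

A month has five Tuesdays exactly when Tuesday falls within its first (length − 28) days.
Jan: 31 days, starts Sun → 5 of Sun, Mon, Tue ✓
Feb: 29 days, starts Wed → 5 of Wed
Mar: 31 days, starts Thu → 5 of Thu, Fri, Sat
Apr: 30 days, starts Sun → 5 of Sun, Mon
May: 31 days, starts Tue → 5 of Tue, Wed, Thu ✓
Jun: 30 days, starts Fri → 5 of Fri, Sat
Jul: 31 days, starts Sun → 5 of Sun, Mon, Tue ✓
Aug: 31 days, starts Wed → 5 of Wed, Thu, Fri
Sep: 30 days, starts Sat → 5 of Sat, Sun
Oct: 31 days, starts Mon → 5 of Mon, Tue, Wed ✓
Nov: 30 days, starts Thu → 5 of Thu, Fri
Dec: 31 days, starts Sat → 5 of Sat, Sun, Mon
Months with five Tuesdays: Jan, May, Jul, Oct.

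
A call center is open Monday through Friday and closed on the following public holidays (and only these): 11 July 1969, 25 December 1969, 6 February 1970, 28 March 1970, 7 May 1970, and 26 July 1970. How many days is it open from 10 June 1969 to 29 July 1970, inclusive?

10 June 1969 is a Tuesday.
That's 415 days from start to end, counting both.
415 = 7 × 59 + 2, so there are 59 full weeks plus 2 extra days.
Each full week contributes 5 weekdays (Mon–Fri): 59 × 5 = 295.
The 2 extra days are Tuesday, Wednesday — 2 of them qualify.
Total: 295 + 2 = 297.
Holidays: 11 July 1969 (Fri); 25 December 1969 (Thu); 6 February 1970 (Fri); 28 March 1970 (Sat); 7 May 1970 (Thu); 26 July 1970 (Sun).
4 of the 6 holidays fall on weekdays; the rest are weekends and were already excluded.
Business days: 297 − 4 = 293.

293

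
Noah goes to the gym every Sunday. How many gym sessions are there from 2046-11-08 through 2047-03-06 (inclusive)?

2046-11-08 is a Thursday.
The range spans 119 days (inclusive of both endpoints).
119 = 7 × 17, so the span is exactly 17 full weeks.
Each full week contributes one Sunday: 17 so far.

17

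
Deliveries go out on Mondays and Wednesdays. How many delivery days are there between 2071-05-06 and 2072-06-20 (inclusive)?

2071-05-06 is a Wednesday.
The range spans 412 days (inclusive of both endpoints).
412 = 7 × 58 + 6, so there are 58 full weeks plus 6 extra days.
Each full week contributes 2 days from the set (Mon, Wed): 58 × 2 = 116.
The 6 extra days are Wed, Thu, Fri, Sat, Sun, Mon — 2 of them qualify.
Total: 116 + 2 = 118.

118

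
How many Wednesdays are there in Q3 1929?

13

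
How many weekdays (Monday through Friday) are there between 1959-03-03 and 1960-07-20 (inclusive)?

1959-03-03 is a Tuesday.
From 1959-03-03 to 1960-07-20 is 506 days inclusive.
506 = 7 × 72 + 2, so there are 72 full weeks plus 2 extra days.
Each full week contributes 5 weekdays (Mon–Fri): 72 × 5 = 360.
The 2 extra days are Tuesday, Wednesday — 2 of them qualify.
Total: 360 + 2 = 362.

362 weekdays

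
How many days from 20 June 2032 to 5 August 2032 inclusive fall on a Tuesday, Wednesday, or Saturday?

20

20 June 2032 is a Sunday.
From 20 June 2032 to 5 August 2032 is 47 days inclusive.
47 = 7 × 6 + 5, so there are 6 full weeks plus 5 extra days.
Each full week contributes 3 days from the set (Tue, Wed, Sat): 6 × 3 = 18.
The 5 extra days are Sunday, Monday, Tuesday, Wednesday, Thursday — 2 of them qualify.
Total: 18 + 2 = 20.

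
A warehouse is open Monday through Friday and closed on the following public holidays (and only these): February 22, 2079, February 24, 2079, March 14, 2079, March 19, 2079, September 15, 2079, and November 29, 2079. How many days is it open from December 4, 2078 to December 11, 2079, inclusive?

December 4, 2078 is a Sunday.
The range spans 373 days (inclusive of both endpoints).
373 = 7 × 53 + 2, so there are 53 full weeks plus 2 extra days.
Each full week contributes 5 weekdays (Mon–Fri): 53 × 5 = 265.
The 2 extra days are Sunday, Monday — 1 of them qualifies.
Total: 265 + 1 = 266.
Holidays: February 22, 2079 (Wed); February 24, 2079 (Fri); March 14, 2079 (Tue); March 19, 2079 (Sun); September 15, 2079 (Fri); November 29, 2079 (Wed).
5 of the 6 holidays fall on weekdays; the rest are weekends and were already excluded.
Business days: 266 − 5 = 261.

261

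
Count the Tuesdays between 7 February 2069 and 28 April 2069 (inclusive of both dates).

7 February 2069 is a Thursday.
From 7 February 2069 to 28 April 2069 is 81 days inclusive.
81 = 7 × 11 + 4, so there are 11 full weeks plus 4 extra days.
Each full week contributes one Tuesday: 11 so far.
The 4 extra days are Thursday, Friday, Saturday, Sunday — none qualify.
Total: 11 + 0 = 11.

11 Tuesdays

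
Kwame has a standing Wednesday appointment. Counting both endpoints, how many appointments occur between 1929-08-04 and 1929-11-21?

1929-08-04 is a Sunday.
That's 110 days from start to end, counting both.
110 = 7 × 15 + 5, so there are 15 full weeks plus 5 extra days.
Each full week contributes one Wednesday: 15 so far.
The 5 extra days are Sunday, Monday, Tuesday, Wednesday, Thursday — 1 of them qualifies.
Total: 15 + 1 = 16.

16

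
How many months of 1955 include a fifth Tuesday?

A month has five Tuesdays exactly when Tuesday falls within its first (length − 28) days.
Jan: 31 days, starts Sat → 5 of Sat, Sun, Mon
Feb: 28 days, starts Tue → 5 of (none)
Mar: 31 days, starts Tue → 5 of Tue, Wed, Thu ✓
Apr: 30 days, starts Fri → 5 of Fri, Sat
May: 31 days, starts Sun → 5 of Sun, Mon, Tue ✓
Jun: 30 days, starts Wed → 5 of Wed, Thu
Jul: 31 days, starts Fri → 5 of Fri, Sat, Sun
Aug: 31 days, starts Mon → 5 of Mon, Tue, Wed ✓
Sep: 30 days, starts Thu → 5 of Thu, Fri
Oct: 31 days, starts Sat → 5 of Sat, Sun, Mon
Nov: 30 days, starts Tue → 5 of Tue, Wed ✓
Dec: 31 days, starts Thu → 5 of Thu, Fri, Sat
Months with five Tuesdays: Mar, May, Aug, Nov.

4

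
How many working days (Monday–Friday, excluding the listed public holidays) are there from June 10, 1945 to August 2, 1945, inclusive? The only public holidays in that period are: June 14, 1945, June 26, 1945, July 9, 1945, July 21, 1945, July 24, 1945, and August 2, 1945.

34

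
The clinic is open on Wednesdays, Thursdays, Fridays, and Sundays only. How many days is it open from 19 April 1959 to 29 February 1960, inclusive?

181

19 April 1959 is a Sunday.
From 19 April 1959 to 29 February 1960 is 317 days inclusive.
317 = 7 × 45 + 2, so there are 45 full weeks plus 2 extra days.
Each full week contributes 4 days from the set (Wed, Thu, Fri, Sun): 45 × 4 = 180.
The 2 extra days are Sunday, Monday — 1 of them qualifies.
Total: 180 + 1 = 181.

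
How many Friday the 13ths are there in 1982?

1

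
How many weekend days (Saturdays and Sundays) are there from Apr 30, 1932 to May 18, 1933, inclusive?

Apr 30, 1932 is a Saturday.
The range spans 384 days (inclusive of both endpoints).
384 = 7 × 54 + 6, so there are 54 full weeks plus 6 extra days.
Each full week contributes 2 weekend days (Sat, Sun): 54 × 2 = 108.
The 6 extra days are Sat, Sun, Mon, Tue, Wed, Thu — 2 of them qualify.
Total: 108 + 2 = 110.

110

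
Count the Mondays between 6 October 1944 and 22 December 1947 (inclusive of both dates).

168 Mondays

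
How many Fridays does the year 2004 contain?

53

Jan 1, 2004 is a Thursday.
The range spans 366 days (inclusive of both endpoints).
366 = 7 × 52 + 2, so there are 52 full weeks plus 2 extra days.
Each full week contributes one Friday: 52 so far.
The 2 extra days are Thu, Fri — 1 of them qualifies.
Total: 52 + 1 = 53.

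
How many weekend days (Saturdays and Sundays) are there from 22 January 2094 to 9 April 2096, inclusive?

232

22 January 2094 is a Friday.
From 22 January 2094 to 9 April 2096 is 809 days inclusive.
809 = 7 × 115 + 4, so there are 115 full weeks plus 4 extra days.
Each full week contributes 2 weekend days (Sat, Sun): 115 × 2 = 230.
The 4 extra days are Fri, Sat, Sun, Mon — 2 of them qualify.
Total: 230 + 2 = 232.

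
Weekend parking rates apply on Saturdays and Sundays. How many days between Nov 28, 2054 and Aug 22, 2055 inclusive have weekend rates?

Nov 28, 2054 is a Saturday.
From Nov 28, 2054 to Aug 22, 2055 is 268 days inclusive.
268 = 7 × 38 + 2, so there are 38 full weeks plus 2 extra days.
Each full week contributes 2 weekend days (Sat, Sun): 38 × 2 = 76.
The 2 extra days are Saturday, Sunday — 2 of them qualify.
Total: 76 + 2 = 78.

78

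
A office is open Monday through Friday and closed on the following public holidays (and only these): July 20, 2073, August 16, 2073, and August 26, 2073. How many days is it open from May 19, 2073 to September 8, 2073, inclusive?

79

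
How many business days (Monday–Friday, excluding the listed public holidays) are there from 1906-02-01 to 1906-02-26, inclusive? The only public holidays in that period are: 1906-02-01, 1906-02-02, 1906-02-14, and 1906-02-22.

14 business days

1906-02-01 is a Thursday.
From 1906-02-01 to 1906-02-26 is 26 days inclusive.
26 = 7 × 3 + 5, so there are 3 full weeks plus 5 extra days.
Each full week contributes 5 weekdays (Mon–Fri): 3 × 5 = 15.
The 5 extra days are Thu, Fri, Sat, Sun, Mon — 3 of them qualify.
Total: 15 + 3 = 18.
Holidays: 1906-02-01 (Thu); 1906-02-02 (Fri); 1906-02-14 (Wed); 1906-02-22 (Thu).
All 4 holidays fall on weekdays, so subtract 4.
Business days: 18 − 4 = 14.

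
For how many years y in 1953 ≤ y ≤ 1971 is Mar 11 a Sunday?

Day of week of March 11 in each year:
1953: Wed, 1954: Thu, 1955: Fri, 1956: Sun ✓, 1957: Mon, 1958: Tue, 1959: Wed, 1960: Fri, 1961: Sat, 1962: Sun ✓, 1963: Mon, 1964: Wed, 1965: Thu, 1966: Fri, 1967: Sat, 1968: Mon, 1969: Tue, 1970: Wed, 1971: Thu
Sundays: 1956, 1962.

2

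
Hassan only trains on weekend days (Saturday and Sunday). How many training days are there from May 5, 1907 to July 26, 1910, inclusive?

337

May 5, 1907 is a Sunday.
That's 1179 days from start to end, counting both.
1179 = 7 × 168 + 3, so there are 168 full weeks plus 3 extra days.
Each full week contributes 2 weekend days (Sat, Sun): 168 × 2 = 336.
The 3 extra days are Sun, Mon, Tue — 1 of them qualifies.
Total: 336 + 1 = 337.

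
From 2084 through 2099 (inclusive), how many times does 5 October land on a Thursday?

Day of week of October 5 in each year:
2084: Thu ✓, 2085: Fri, 2086: Sat, 2087: Sun, 2088: Tue, 2089: Wed, 2090: Thu ✓, 2091: Fri, 2092: Sun, 2093: Mon, 2094: Tue, 2095: Wed, 2096: Fri, 2097: Sat, 2098: Sun, 2099: Mon
Thursdays: 2084, 2090.

2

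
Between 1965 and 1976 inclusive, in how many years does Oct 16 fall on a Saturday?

3

Day of week of October 16 in each year:
1965: Sat ✓, 1966: Sun, 1967: Mon, 1968: Wed, 1969: Thu, 1970: Fri, 1971: Sat ✓, 1972: Mon, 1973: Tue, 1974: Wed, 1975: Thu, 1976: Sat ✓
Saturdays: 1965, 1971, 1976.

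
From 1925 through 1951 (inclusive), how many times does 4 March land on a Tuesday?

3

Day of week of March 4 in each year:
1925: Wed, 1926: Thu, 1927: Fri, 1928: Sun, 1929: Mon, 1930: Tue ✓, 1931: Wed, 1932: Fri, 1933: Sat, 1934: Sun, 1935: Mon, 1936: Wed, 1937: Thu, 1938: Fri, 1939: Sat, 1940: Mon, 1941: Tue ✓, 1942: Wed, 1943: Thu, 1944: Sat, 1945: Sun, 1946: Mon, 1947: Tue ✓, 1948: Thu, 1949: Fri, 1950: Sat, 1951: Sun
Tuesdays: 1930, 1941, 1947.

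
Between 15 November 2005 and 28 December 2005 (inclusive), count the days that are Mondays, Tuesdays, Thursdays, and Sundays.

15 November 2005 is a Tuesday.
From 15 November 2005 to 28 December 2005 is 44 days inclusive.
44 = 7 × 6 + 2, so there are 6 full weeks plus 2 extra days.
Each full week contributes 4 days from the set (Mon, Tue, Thu, Sun): 6 × 4 = 24.
The 2 extra days are Tue, Wed — 1 of them qualifies.
Total: 24 + 1 = 25.

25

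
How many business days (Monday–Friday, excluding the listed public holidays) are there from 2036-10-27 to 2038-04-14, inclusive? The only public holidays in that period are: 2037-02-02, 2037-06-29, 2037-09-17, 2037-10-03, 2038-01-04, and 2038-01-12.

2036-10-27 is a Monday.
From 2036-10-27 to 2038-04-14 is 535 days inclusive.
535 = 7 × 76 + 3, so there are 76 full weeks plus 3 extra days.
Each full week contributes 5 weekdays (Mon–Fri): 76 × 5 = 380.
The 3 extra days are Monday, Tuesday, Wednesday — 3 of them qualify.
Total: 380 + 3 = 383.
Holidays: 2037-02-02 (Mon); 2037-06-29 (Mon); 2037-09-17 (Thu); 2037-10-03 (Sat); 2038-01-04 (Mon); 2038-01-12 (Tue).
5 of the 6 holidays fall on weekdays; the rest are weekends and were already excluded.
Business days: 383 − 5 = 378.

378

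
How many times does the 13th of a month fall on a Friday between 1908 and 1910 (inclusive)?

4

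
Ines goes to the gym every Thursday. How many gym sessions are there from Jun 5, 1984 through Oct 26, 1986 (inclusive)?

Jun 5, 1984 is a Tuesday.
That's 874 days from start to end, counting both.
874 = 7 × 124 + 6, so there are 124 full weeks plus 6 extra days.
Each full week contributes one Thursday: 124 so far.
The 6 extra days are Tuesday, Wednesday, Thursday, Friday, Saturday, Sunday — 1 of them qualifies.
Total: 124 + 1 = 125.

125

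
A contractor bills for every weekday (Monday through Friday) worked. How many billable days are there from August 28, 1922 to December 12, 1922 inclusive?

77

August 28, 1922 is a Monday.
The range spans 107 days (inclusive of both endpoints).
107 = 7 × 15 + 2, so there are 15 full weeks plus 2 extra days.
Each full week contributes 5 weekdays (Mon–Fri): 15 × 5 = 75.
The 2 extra days are Monday, Tuesday — 2 of them qualify.
Total: 75 + 2 = 77.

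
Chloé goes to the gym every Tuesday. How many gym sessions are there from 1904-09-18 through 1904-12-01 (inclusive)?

1904-09-18 is a Sunday.
From 1904-09-18 to 1904-12-01 is 75 days inclusive.
75 = 7 × 10 + 5, so there are 10 full weeks plus 5 extra days.
Each full week contributes one Tuesday: 10 so far.
The 5 extra days are Sun, Mon, Tue, Wed, Thu — 1 of them qualifies.
Total: 10 + 1 = 11.

11 Tuesdays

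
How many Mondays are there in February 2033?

4

2033-02-01 is a Tuesday.
That's 28 days from start to end, counting both.
28 = 7 × 4, so the span is exactly 4 full weeks.
Each full week contributes one Monday: 4 so far.
Total: 4.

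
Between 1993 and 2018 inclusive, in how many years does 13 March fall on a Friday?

3

Day of week of March 13 in each year:
1993: Sat, 1994: Sun, 1995: Mon, 1996: Wed, 1997: Thu, 1998: Fri ✓, 1999: Sat, 2000: Mon, 2001: Tue, 2002: Wed, 2003: Thu, 2004: Sat, 2005: Sun, 2006: Mon, 2007: Tue, 2008: Thu, 2009: Fri ✓, 2010: Sat, 2011: Sun, 2012: Tue, 2013: Wed, 2014: Thu, 2015: Fri ✓, 2016: Sun, 2017: Mon, 2018: Tue
Fridays: 1998, 2009, 2015.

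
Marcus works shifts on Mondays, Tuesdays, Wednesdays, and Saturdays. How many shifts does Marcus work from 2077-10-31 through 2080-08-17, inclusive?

2077-10-31 is a Sunday.
The range spans 1022 days (inclusive of both endpoints).
1022 = 7 × 146, so the span is exactly 146 full weeks.
Each full week contributes 4 days from the set (Mon, Tue, Wed, Sat): 146 × 4 = 584.
Total: 584.

584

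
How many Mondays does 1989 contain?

52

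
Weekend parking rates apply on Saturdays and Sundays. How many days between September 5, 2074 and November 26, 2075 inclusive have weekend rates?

September 5, 2074 is a Wednesday.
From September 5, 2074 to November 26, 2075 is 448 days inclusive.
448 = 7 × 64, so the span is exactly 64 full weeks.
Each full week contributes 2 weekend days (Sat, Sun): 64 × 2 = 128.
Total: 128.

128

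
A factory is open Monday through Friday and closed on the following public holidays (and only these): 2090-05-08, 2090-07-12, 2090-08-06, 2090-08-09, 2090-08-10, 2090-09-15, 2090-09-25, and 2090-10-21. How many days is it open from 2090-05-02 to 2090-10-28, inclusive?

123

2090-05-02 is a Tuesday.
That's 180 days from start to end, counting both.
180 = 7 × 25 + 5, so there are 25 full weeks plus 5 extra days.
Each full week contributes 5 weekdays (Mon–Fri): 25 × 5 = 125.
The 5 extra days are Tue, Wed, Thu, Fri, Sat — 4 of them qualify.
Total: 125 + 4 = 129.
Holidays: 2090-05-08 (Mon); 2090-07-12 (Wed); 2090-08-06 (Sun); 2090-08-09 (Wed); 2090-08-10 (Thu); 2090-09-15 (Fri); 2090-09-25 (Mon); 2090-10-21 (Sat).
6 of the 8 holidays fall on weekdays; the rest are weekends and were already excluded.
Business days: 129 − 6 = 123.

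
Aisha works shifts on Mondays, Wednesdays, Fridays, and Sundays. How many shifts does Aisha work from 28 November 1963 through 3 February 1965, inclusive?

248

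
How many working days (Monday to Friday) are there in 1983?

1983-01-01 is a Saturday.
The range spans 365 days (inclusive of both endpoints).
365 = 7 × 52 + 1, so there are 52 full weeks plus 1 extra day.
Each full week contributes 5 weekdays (Mon–Fri): 52 × 5 = 260.
The 1 extra day is Sat — none qualify.
Total: 260 + 0 = 260.

260 weekdays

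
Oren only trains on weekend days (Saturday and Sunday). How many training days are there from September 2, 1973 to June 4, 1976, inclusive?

September 2, 1973 is a Sunday.
That's 1007 days from start to end, counting both.
1007 = 7 × 143 + 6, so there are 143 full weeks plus 6 extra days.
Each full week contributes 2 weekend days (Sat, Sun): 143 × 2 = 286.
The 6 extra days are Sunday, Monday, Tuesday, Wednesday, Thursday, Friday — 1 of them qualifies.
Total: 286 + 1 = 287.

287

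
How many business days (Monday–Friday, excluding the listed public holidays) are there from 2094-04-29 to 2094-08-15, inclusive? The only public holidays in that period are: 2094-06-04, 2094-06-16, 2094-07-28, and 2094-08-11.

2094-04-29 is a Thursday.
That's 109 days from start to end, counting both.
109 = 7 × 15 + 4, so there are 15 full weeks plus 4 extra days.
Each full week contributes 5 weekdays (Mon–Fri): 15 × 5 = 75.
The 4 extra days are Thursday, Friday, Saturday, Sunday — 2 of them qualify.
Total: 75 + 2 = 77.
Holidays: 2094-06-04 (Fri); 2094-06-16 (Wed); 2094-07-28 (Wed); 2094-08-11 (Wed).
All 4 holidays fall on weekdays, so subtract 4.
Business days: 77 − 4 = 73.

73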